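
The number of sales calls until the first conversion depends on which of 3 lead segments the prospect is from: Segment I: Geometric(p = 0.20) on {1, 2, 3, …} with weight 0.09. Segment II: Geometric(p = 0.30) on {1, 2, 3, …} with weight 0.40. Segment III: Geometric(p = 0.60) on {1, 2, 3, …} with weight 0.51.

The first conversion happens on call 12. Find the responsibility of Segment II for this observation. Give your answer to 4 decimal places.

The responsibility of component k is P(Z=k) f_k(x) divided by Σ_j P(Z=j) f_j(x).
Component likelihoods at x = 12:
  p_I = 0.20·(1−0.20)^11 = 0.20·0.0858993 = 0.0171799
  p_II = 0.30·(1−0.30)^11 = 0.30·0.0197733 = 0.00593198
  p_III = 0.60·(1−0.60)^11 = 0.60·4.1943e-05 = 2.51658e-05
Unnormalised posteriors:
  P(Z=I)·p_I = 0.09 × 0.0171799 = 0.00154619
  P(Z=II)·p_II = 0.40 × 0.00593198 = 0.00237279
  P(Z=III)·p_III = 0.51 × 2.51658e-05 = 1.28346e-05
Normaliser: 0.00154619 + 0.00237279 + 1.28346e-05 = 0.00393181
So the posterior for Segment II is 0.00237279 / 0.00393181 ≈ 0.6035.

0.6035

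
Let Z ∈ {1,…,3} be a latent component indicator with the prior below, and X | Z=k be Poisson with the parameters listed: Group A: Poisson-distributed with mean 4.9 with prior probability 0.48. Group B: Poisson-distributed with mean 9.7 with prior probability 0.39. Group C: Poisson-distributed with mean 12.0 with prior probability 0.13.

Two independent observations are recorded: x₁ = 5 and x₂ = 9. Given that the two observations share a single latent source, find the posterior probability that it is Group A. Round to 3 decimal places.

0.546

Posterior ∝ prior × likelihood, so P(k | x) ∝ P(Z=k) f_k(x); normalise over all components.
Since both observations come from the same component, the likelihood for component k is f_k(x₁)·f_k(x₂).
  f_A = [e^(−4.9)·4.9^5/5! = 0.17529] × [0.0334163] = 0.00585754
  f_B = [e^(−9.7)·9.7^5/5! = 0.0438552] × [0.128388] = 0.0056305
  f_C = [e^(−12.0)·12.0^5/5! = 0.0127406] × [0.0873644] = 0.00111308
Multiply by the mixture weights:
  P(Z=A)·f_A = 0.48 × 0.00585754 = 0.00281162
  P(Z=B)·f_B = 0.39 × 0.0056305 = 0.0021959
  P(Z=C)·f_C = 0.13 × 0.00111308 = 0.0001447
Sum: 0.00281162 + 0.0021959 + 0.0001447 = 0.00515221
Responsibility of Group A: 0.00281162 / 0.00515221 ≈ 0.546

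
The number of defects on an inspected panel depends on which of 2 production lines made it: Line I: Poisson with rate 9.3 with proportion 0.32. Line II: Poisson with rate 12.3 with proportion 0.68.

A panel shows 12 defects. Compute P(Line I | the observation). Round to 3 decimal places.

0.248

The responsibility of component k is P(Z=k) f_k(x) divided by Σ_j P(Z=j) f_j(x).
Component likelihoods at x = 12 defects:
  L_I = 0.079895
  L_II = 0.113947
Prior × likelihood for each component:
  P(Z=I)·L_I = 0.32 × 0.079895 = 0.0255664
  P(Z=II)·L_II = 0.68 × 0.113947 = 0.0774838
Normaliser: 0.0255664 + 0.0774838 = 0.10305
P(Line I | data) ≈ 0.248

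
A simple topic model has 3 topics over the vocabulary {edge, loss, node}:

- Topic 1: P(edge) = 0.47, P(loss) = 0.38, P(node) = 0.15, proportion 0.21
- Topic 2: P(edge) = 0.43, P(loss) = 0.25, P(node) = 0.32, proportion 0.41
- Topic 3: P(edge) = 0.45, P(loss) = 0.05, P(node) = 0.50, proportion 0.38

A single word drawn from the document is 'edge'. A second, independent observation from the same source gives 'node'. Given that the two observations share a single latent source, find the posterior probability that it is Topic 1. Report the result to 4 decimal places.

P(component k | x) = π_k·f_k(x) / marginal(x), where marginal(x) = Σ_j π_j·f_j(x).
Since both observations come from the same component, the likelihood for component k is f_k(x₁)·f_k(x₂).
  p_1 = [P(edge | comp) = 0.47] × [0.15] = 0.0705
  p_2 = [P(edge | comp) = 0.43] × [0.32] = 0.1376
  p_3 = [P(edge | comp) = 0.45] × [0.5] = 0.225
Unnormalised posteriors:
  π_1·p_1 = 0.21 × 0.0705 = 0.014805
  π_2·p_2 = 0.41 × 0.1376 = 0.056416
  π_3·p_3 = 0.38 × 0.225 = 0.0855
Normaliser: 0.014805 + 0.056416 + 0.0855 = 0.156721
So the posterior for Topic 1 is 0.014805 / 0.156721 ≈ 0.0945.

0.0945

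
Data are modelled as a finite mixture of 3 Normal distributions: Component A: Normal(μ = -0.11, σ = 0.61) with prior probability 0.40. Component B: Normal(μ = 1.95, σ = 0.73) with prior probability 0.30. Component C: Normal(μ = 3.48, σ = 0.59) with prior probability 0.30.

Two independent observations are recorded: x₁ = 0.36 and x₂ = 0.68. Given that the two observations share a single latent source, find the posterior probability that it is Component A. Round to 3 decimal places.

P(component k | x) = π_k·f_k(x) / marginal(x), where marginal(x) = Σ_j π_j·f_j(x).
Since both observations come from the same component, the likelihood for component k is f_k(x₁)·f_k(x₂).
  f_A = [(1/(0.61·√(2π)))·exp(−(0.36−-0.11)²/(2·0.61²)) = 0.654004·exp(-0.29683) = 0.486037] × [0.282731] = 0.137417
  f_B = [(1/(0.73·√(2π)))·exp(−(0.36−1.95)²/(2·0.73²)) = 0.546496·exp(-2.37202) = 0.0509837] × [0.120326] = 0.00613466
  f_C = [(1/(0.59·√(2π)))·exp(−(0.36−3.48)²/(2·0.59²)) = 0.676173·exp(-13.98219) = 5.72362e-07] × [8.69782e-06] = 4.9783e-12
Weight by the priors:
  π_A·f_A = 0.40 × 0.137417 = 0.054967
  π_B·f_B = 0.30 × 0.00613466 = 0.0018404
  π_C·f_C = 0.30 × 4.9783e-12 = 1.49349e-12
Sum: 0.054967 + 0.0018404 + 1.49349e-12 = 0.0568074
Responsibility of Component A: 0.054967 / 0.0568074 ≈ 0.968

0.968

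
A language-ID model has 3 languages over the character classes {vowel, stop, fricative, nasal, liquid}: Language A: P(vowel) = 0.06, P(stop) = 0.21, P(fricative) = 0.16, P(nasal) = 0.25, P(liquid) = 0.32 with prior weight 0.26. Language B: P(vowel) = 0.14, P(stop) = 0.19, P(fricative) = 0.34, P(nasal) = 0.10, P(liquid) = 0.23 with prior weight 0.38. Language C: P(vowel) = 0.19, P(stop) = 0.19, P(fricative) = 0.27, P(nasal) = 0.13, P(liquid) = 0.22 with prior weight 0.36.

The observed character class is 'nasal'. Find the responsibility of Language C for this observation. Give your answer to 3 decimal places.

The responsibility of component k is P(Z=k) f_k(x) divided by Σ_j P(Z=j) f_j(x).
Component likelihoods at x = 'nasal':
  f_A = 0.25
  f_B = 0.1
  f_C = 0.13
Weight by the priors:
  P(Z=A)·f_A = 0.26 × 0.25 = 0.065
  P(Z=B)·f_B = 0.38 × 0.1 = 0.038
  P(Z=C)·f_C = 0.36 × 0.13 = 0.0468
Denominator: 0.065 + 0.038 + 0.0468 = 0.1498
P(Language C | 'nasal') ≈ 0.312

0.312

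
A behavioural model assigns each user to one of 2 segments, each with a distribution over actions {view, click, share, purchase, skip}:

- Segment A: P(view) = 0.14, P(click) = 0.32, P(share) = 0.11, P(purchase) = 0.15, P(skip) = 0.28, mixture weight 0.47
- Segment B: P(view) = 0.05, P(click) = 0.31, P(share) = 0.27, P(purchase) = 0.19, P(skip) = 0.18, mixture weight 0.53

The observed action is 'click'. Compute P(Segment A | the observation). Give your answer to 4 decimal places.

Posterior ∝ prior × likelihood, so P(k | x) ∝ π_k f_k(x); normalise over all components.
Evaluate each component's likelihood at the observed value:
  p_A = 0.32
  p_B = 0.31
Weight by the priors:
  π_A·p_A = 0.47 × 0.32 = 0.1504
  π_B·p_B = 0.53 × 0.31 = 0.1643
Denominator: 0.1504 + 0.1643 = 0.3147
So the posterior for Segment A is 0.1504 / 0.3147 ≈ 0.4779.

0.4779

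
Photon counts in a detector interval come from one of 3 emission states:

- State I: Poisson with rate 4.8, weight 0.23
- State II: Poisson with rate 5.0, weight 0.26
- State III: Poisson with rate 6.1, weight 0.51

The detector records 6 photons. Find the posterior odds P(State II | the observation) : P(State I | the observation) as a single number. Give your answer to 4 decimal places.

Since P(k|x) ∝ w_k f_k(x), the posterior odds are w_i f_i(x) / (w_j f_j(x)).
Component likelihoods at x = 6 photons:
  f_I = 0.139798
  f_II = 0.146223
  f_III = 0.160491
Odds = (0.26/0.23) × (0.146223/0.139798) = 1.13043 × 1.04596 ≈ 1.1824

1.1824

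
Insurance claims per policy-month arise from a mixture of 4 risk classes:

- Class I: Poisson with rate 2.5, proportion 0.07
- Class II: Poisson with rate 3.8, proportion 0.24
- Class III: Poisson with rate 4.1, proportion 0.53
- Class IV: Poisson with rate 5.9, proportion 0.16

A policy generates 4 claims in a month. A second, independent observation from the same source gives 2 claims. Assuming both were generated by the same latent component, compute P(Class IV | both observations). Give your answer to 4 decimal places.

0.0416

By Bayes' theorem, P(k | x) = π_k f_k(x) / Σ_j π_j f_j(x).
Since both observations come from the same component, the likelihood for component k is f_k(x₁)·f_k(x₂).
  f_I = [0.133602] × [0.256516] = 0.034271
  f_II = [0.194359] × [0.161517] = 0.0313922
  f_III = [0.195127] × [0.139293] = 0.0271799
  f_IV = [0.138312] × [0.04768] = 0.00659471
Unnormalised posteriors:
  π_I·f_I = 0.07 × 0.034271 = 0.00239897
  π_II·f_II = 0.24 × 0.0313922 = 0.00753414
  π_III·f_III = 0.53 × 0.0271799 = 0.0144053
  π_IV·f_IV = 0.16 × 0.00659471 = 0.00105515
Marginal: 0.00239897 + 0.00753414 + 0.0144053 + 0.00105515 = 0.0253936
Responsibility of Class IV: 0.00105515 / 0.0253936 ≈ 0.0416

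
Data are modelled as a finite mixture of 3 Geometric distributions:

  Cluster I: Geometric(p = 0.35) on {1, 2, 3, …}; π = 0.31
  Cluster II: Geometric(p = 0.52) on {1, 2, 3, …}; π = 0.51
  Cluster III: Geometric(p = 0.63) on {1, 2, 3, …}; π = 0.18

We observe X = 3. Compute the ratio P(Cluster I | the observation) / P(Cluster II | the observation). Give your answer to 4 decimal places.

Posterior odds = (π_i f_i(x)) / (π_j f_j(x)); the normalising sum cancels.
Geometric probabilities:
  L_I = 0.35·(1−0.35)^2 = 0.35·0.4225 = 0.147875
  L_II = 0.52·(1−0.52)^2 = 0.52·0.2304 = 0.119808
  L_III = 0.63·(1−0.63)^2 = 0.63·0.1369 = 0.086247
Posterior odds = (π_I·L_I) / (π_II·L_II) = (0.31·0.147875) / (0.51·0.119808) = 0.0458413 / 0.0611021 ≈ 0.7502

0.7502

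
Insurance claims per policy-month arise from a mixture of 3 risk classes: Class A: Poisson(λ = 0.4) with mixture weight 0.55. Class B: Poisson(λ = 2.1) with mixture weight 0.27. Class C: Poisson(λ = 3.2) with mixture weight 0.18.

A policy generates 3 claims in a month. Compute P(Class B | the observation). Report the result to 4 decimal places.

P(component k | x) = P(Z=k)·f_k(x) / marginal(x), where marginal(x) = Σ_j P(Z=j)·f_j(x).
Component likelihoods at x = 3 claims:
  f_A = e^(−0.4)·0.4^3/3! = 0.00715008
  f_B = e^(−2.1)·2.1^3/3! = 0.189011
  f_C = e^(−3.2)·3.2^3/3! = 0.222616
Prior × likelihood for each component:
  P(Z=A)·f_A = 0.55 × 0.00715008 = 0.00393254
  P(Z=B)·f_B = 0.27 × 0.189011 = 0.0510331
  P(Z=C)·f_C = 0.18 × 0.222616 = 0.0400709
Normaliser: 0.00393254 + 0.0510331 + 0.0400709 = 0.0950365
Responsibility of Class B: 0.0510331 / 0.0950365 ≈ 0.5370

0.5370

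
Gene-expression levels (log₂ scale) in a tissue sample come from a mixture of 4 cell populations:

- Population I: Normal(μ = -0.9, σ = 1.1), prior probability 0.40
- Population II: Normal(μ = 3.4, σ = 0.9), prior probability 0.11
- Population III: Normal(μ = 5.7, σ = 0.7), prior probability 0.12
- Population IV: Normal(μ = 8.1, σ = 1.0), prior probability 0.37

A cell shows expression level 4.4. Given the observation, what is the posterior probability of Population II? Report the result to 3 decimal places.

0.680

Apply Bayes' rule: the posterior for each component is proportional to its prior times its likelihood at x.
Evaluate each component's likelihood at the observed value:
  f_I = (1/(1.1·√(2π)))·exp(−(4.4−-0.9)²/(2·1.1²)) = 0.362675·exp(-11.60744) = 3.29967e-06
  f_II = (1/(0.9·√(2π)))·exp(−(4.4−3.4)²/(2·0.9²)) = 0.443269·exp(-0.61728) = 0.239103
  f_III = (1/(0.7·√(2π)))·exp(−(4.4−5.7)²/(2·0.7²)) = 0.569918·exp(-1.72449) = 0.101596
  f_IV = (1/(1.0·√(2π)))·exp(−(4.4−8.1)²/(2·1.0²)) = 0.398942·exp(-6.84500) = 0.00042478
Weight by the priors:
  π_I·f_I = 0.40 × 3.29967e-06 = 1.31987e-06
  π_II·f_II = 0.11 × 0.239103 = 0.0263013
  π_III·f_III = 0.12 × 0.101596 = 0.0121915
  π_IV·f_IV = 0.37 × 0.00042478 = 0.000157169
Evidence: 1.31987e-06 + 0.0263013 + 0.0121915 + 0.000157169 = 0.0386513
Responsibility of Population II: 0.0263013 / 0.0386513 ≈ 0.680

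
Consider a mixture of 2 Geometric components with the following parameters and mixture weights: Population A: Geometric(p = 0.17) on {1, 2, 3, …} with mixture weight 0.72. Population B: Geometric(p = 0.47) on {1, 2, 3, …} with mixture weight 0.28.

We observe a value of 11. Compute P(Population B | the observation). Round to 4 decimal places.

Posterior ∝ prior × likelihood, so P(k | x) ∝ P(Z=k) f_k(x); normalise over all components.
Evaluate each component's likelihood at the observed value:
  L_A = 0.17·(1−0.17)^10 = 0.17·0.15516 = 0.0263773
  L_B = 0.47·(1−0.47)^10 = 0.47·0.00174887 = 0.000821971
Weight by the priors:
  P(Z=A)·L_A = 0.72 × 0.0263773 = 0.0189916
  P(Z=B)·L_B = 0.28 × 0.000821971 = 0.000230152
Sum: 0.0189916 + 0.000230152 = 0.0192218
Responsibility of Population B: 0.000230152 / 0.0192218 ≈ 0.0120

0.0120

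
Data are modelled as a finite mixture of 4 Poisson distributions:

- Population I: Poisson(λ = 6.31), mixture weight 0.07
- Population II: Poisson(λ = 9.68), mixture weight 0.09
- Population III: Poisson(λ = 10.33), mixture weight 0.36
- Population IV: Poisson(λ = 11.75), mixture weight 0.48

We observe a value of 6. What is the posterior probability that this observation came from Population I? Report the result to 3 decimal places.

0.218

Posterior ∝ prior × likelihood, so P(k | x) ∝ π_k f_k(x); normalise over all components.
Component likelihoods at x = 6:
  f_I = 0.159384
  f_II = 0.0714413
  f_III = 0.0550817
  f_IV = 0.028836
Prior × likelihood for each component:
  π_I·f_I = 0.07 × 0.159384 = 0.0111569
  π_II·f_II = 0.09 × 0.0714413 = 0.00642971
  π_III·f_III = 0.36 × 0.0550817 = 0.0198294
  π_IV·f_IV = 0.48 × 0.028836 = 0.0138413
Sum: 0.0111569 + 0.00642971 + 0.0198294 + 0.0138413 = 0.0512573
P(Population I | data) = 0.0111569 / 0.0512573 ≈ 0.218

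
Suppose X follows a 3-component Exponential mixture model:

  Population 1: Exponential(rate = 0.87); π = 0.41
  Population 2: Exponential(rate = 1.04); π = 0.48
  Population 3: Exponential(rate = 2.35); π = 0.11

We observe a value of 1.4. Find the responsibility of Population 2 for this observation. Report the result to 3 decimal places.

The responsibility of component k is π_k f_k(x) divided by Σ_j π_j f_j(x).
Component likelihoods at x = 1.4:
  L_1 = 0.87·e^(−0.87·1.4) = 0.87·e^(−1.2180) = 0.257364
  L_2 = 1.04·e^(−1.04·1.4) = 1.04·e^(−1.4560) = 0.242494
  L_3 = 2.35·e^(−2.35·1.4) = 2.35·e^(−3.2900) = 0.0875465
Unnormalised posteriors:
  π_1·L_1 = 0.41 × 0.257364 = 0.105519
  π_2·L_2 = 0.48 × 0.242494 = 0.116397
  π_3·L_3 = 0.11 × 0.0875465 = 0.00963012
Evidence: 0.105519 + 0.116397 + 0.00963012 = 0.231547
So the posterior for Population 2 is 0.116397 / 0.231547 ≈ 0.503.

0.503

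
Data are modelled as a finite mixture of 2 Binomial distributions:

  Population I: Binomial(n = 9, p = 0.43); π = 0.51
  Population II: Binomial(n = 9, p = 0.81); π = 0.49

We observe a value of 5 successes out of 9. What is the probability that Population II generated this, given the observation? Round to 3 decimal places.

0.220

P(component k | x) = π_k·f_k(x) / marginal(x), where marginal(x) = Σ_j π_j·f_j(x).
Evaluate each component's likelihood at the observed value:
  f_I = C(9,5)·0.43^5·0.57^4 = 126·0.0147008·0.10556 = 0.195529
  f_II = C(9,5)·0.81^5·0.19^4 = 126·0.348678·0.00130321 = 0.0572546
Unnormalised posteriors:
  π_I·f_I = 0.51 × 0.195529 = 0.09972
  π_II·f_II = 0.49 × 0.0572546 = 0.0280547
Evidence: 0.09972 + 0.0280547 = 0.127775
So the posterior for Population II is 0.0280547 / 0.127775 ≈ 0.220.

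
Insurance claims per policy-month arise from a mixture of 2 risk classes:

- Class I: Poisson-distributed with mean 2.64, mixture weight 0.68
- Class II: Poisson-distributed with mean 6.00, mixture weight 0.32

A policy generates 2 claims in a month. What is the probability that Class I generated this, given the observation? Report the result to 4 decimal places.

The responsibility of component k is π_k f_k(x) divided by Σ_j π_j f_j(x).
Component likelihoods at x = 2 claims:
  f_I = e^(−2.64)·2.64^2/2! = 0.24868
  f_II = e^(−6.00)·6.00^2/2! = 0.0446175
Multiply by the mixture weights:
  π_I·f_I = 0.68 × 0.24868 = 0.169102
  π_II·f_II = 0.32 × 0.0446175 = 0.0142776
Evidence: 0.169102 + 0.0142776 = 0.18338
P(Class I | the observation) ≈ 0.9221

0.9221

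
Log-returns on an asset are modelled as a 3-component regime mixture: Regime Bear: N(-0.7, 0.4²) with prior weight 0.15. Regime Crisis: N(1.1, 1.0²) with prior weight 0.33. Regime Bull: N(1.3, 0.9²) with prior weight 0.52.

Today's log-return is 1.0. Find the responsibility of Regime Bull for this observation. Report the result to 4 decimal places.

Posterior ∝ prior × likelihood, so P(k | x) ∝ w_k f_k(x); normalise over all components.
Evaluate each component's likelihood at the observed value:
  f_Bear = 0.000119297
  f_Crisis = 0.396953
  f_Bull = 0.419315
Multiply by the mixture weights:
  w_Bear·f_Bear = 0.15 × 0.000119297 = 1.78945e-05
  w_Crisis·f_Crisis = 0.33 × 0.396953 = 0.130994
  w_Bull·f_Bull = 0.52 × 0.419315 = 0.218044
Denominator: 1.78945e-05 + 0.130994 + 0.218044 = 0.349056
P(Regime Bull | 1.0) = 0.218044 / 0.349056 ≈ 0.6247

0.6247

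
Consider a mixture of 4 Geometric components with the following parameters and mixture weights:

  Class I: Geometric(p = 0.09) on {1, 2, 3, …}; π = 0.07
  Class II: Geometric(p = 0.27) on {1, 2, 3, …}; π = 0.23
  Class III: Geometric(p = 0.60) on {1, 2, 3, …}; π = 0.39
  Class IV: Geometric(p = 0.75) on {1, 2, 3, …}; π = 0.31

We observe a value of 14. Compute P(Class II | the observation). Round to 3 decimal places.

0.359

Apply Bayes' rule: the posterior for each component is proportional to its prior times its likelihood at x.
Evaluate each component's likelihood at the observed value:
  L_I = 0.0264107
  L_II = 0.00451399
  L_III = 4.02653e-06
  L_IV = 1.11759e-08
Weight by the priors:
  P(Z=I)·L_I = 0.07 × 0.0264107 = 0.00184875
  P(Z=II)·L_II = 0.23 × 0.00451399 = 0.00103822
  P(Z=III)·L_III = 0.39 × 4.02653e-06 = 1.57035e-06
  P(Z=IV)·L_IV = 0.31 × 1.11759e-08 = 3.46452e-09
Denominator: 0.00184875 + 0.00103822 + 1.57035e-06 + 3.46452e-09 = 0.00288854
So the posterior for Class II is 0.00103822 / 0.00288854 ≈ 0.359.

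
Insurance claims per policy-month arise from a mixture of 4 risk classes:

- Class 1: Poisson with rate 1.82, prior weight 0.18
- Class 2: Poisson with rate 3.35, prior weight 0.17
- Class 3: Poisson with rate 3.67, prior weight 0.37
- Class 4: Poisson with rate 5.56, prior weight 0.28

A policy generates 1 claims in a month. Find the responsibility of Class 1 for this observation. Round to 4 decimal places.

Apply Bayes' rule: the posterior for each component is proportional to its prior times its likelihood at x.
Evaluate each component's likelihood at the observed value:
  f_1 = e^(−1.82)·1.82^1/1! = 0.294887
  f_2 = e^(−3.35)·3.35^1/1! = 0.117533
  f_3 = e^(−3.67)·3.67^1/1! = 0.0934986
  f_4 = e^(−5.56)·5.56^1/1! = 0.0213992
Prior × likelihood for each component:
  w_1·f_1 = 0.18 × 0.294887 = 0.0530796
  w_2·f_2 = 0.17 × 0.117533 = 0.0199805
  w_3·f_3 = 0.37 × 0.0934986 = 0.0345945
  w_4·f_4 = 0.28 × 0.0213992 = 0.00599178
Normaliser: 0.0530796 + 0.0199805 + 0.0345945 + 0.00599178 = 0.113646
P(Class 1 | the observation) ≈ 0.4671

0.4671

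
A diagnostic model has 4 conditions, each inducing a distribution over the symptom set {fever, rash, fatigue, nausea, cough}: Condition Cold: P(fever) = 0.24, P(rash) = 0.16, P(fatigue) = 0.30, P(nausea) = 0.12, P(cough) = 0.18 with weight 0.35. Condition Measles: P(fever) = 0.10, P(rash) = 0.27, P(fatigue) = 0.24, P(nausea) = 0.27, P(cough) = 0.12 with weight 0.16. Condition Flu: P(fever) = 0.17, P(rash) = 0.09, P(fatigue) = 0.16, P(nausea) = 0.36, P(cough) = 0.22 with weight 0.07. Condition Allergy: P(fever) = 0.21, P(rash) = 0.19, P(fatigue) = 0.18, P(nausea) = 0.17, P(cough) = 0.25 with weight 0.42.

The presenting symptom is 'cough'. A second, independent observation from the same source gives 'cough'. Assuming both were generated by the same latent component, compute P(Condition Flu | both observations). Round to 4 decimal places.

Posterior ∝ prior × likelihood, so P(k | x) ∝ π_k f_k(x); normalise over all components.
Since both observations come from the same component, the likelihood for component k is f_k(x₁)·f_k(x₂).
  f_Cold = [0.18] × [0.18] = 0.0324
  f_Measles = [0.12] × [0.12] = 0.0144
  f_Flu = [0.22] × [0.22] = 0.0484
  f_Allergy = [0.25] × [0.25] = 0.0625
Weight by the priors:
  π_Cold·f_Cold = 0.35 × 0.0324 = 0.01134
  π_Measles·f_Measles = 0.16 × 0.0144 = 0.002304
  π_Flu·f_Flu = 0.07 × 0.0484 = 0.003388
  π_Allergy·f_Allergy = 0.42 × 0.0625 = 0.02625
Evidence: 0.01134 + 0.002304 + 0.003388 + 0.02625 = 0.043282
P(Condition Flu | x) = 0.003388 / 0.043282 ≈ 0.0783

0.0783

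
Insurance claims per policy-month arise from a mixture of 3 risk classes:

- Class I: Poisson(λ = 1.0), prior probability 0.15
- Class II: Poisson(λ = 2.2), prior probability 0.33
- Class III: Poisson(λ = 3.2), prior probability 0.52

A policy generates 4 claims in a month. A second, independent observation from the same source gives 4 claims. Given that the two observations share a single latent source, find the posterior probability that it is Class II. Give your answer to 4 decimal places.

The responsibility of component k is w_k f_k(x) divided by Σ_j w_j f_j(x).
Since both observations come from the same component, the likelihood for component k is f_k(x₁)·f_k(x₂).
  p_I = [e^(−1.0)·1.0^4/4! = 0.0153283] × [0.0153283] = 0.000234957
  p_II = [e^(−2.2)·2.2^4/4! = 0.108151] × [0.108151] = 0.0116967
  p_III = [e^(−3.2)·3.2^4/4! = 0.178093] × [0.178093] = 0.031717
Weight by the priors:
  w_I·p_I = 0.15 × 0.000234957 = 3.52436e-05
  w_II·p_II = 0.33 × 0.0116967 = 0.00385991
  w_III·p_III = 0.52 × 0.031717 = 0.0164929
Denominator: 3.52436e-05 + 0.00385991 + 0.0164929 = 0.020388
Responsibility of Class II: 0.00385991 / 0.020388 ≈ 0.1893

0.1893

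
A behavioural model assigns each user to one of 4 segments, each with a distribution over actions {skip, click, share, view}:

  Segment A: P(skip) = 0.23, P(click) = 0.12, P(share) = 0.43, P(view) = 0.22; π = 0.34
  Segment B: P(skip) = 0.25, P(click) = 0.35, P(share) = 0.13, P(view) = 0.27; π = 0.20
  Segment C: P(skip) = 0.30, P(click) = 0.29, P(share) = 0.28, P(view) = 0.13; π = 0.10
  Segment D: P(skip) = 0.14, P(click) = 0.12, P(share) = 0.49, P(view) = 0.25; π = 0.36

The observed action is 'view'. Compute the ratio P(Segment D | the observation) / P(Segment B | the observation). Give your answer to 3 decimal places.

1.667

Posterior odds = (π_i f_i(x)) / (π_j f_j(x)); the normalising sum cancels.
Categorical probabilities:
  p_A = P(view | comp) = 0.22
  p_B = P(view | comp) = 0.27
  p_C = P(view | comp) = 0.13
  p_D = P(view | comp) = 0.25
Odds = (0.36/0.20) × (0.25/0.27) = 1.8 × 0.925926 ≈ 1.667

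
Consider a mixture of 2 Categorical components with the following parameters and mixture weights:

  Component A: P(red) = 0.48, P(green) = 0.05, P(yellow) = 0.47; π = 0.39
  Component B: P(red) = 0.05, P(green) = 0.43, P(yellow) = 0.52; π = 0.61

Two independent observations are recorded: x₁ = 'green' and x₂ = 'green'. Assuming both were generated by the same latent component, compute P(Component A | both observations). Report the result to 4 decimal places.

Posterior ∝ prior × likelihood, so P(k | x) ∝ P(Z=k) f_k(x); normalise over all components.
Since both observations come from the same component, the likelihood for component k is f_k(x₁)·f_k(x₂).
  p_A = [P(green | comp) = 0.05] × [0.05] = 0.0025
  p_B = [P(green | comp) = 0.43] × [0.43] = 0.1849
Prior × likelihood for each component:
  P(Z=A)·p_A = 0.39 × 0.0025 = 0.000975
  P(Z=B)·p_B = 0.61 × 0.1849 = 0.112789
Marginal: 0.000975 + 0.112789 = 0.113764
P(Component A | x₁, x₂) = 0.000975 / 0.113764 ≈ 0.0086

0.0086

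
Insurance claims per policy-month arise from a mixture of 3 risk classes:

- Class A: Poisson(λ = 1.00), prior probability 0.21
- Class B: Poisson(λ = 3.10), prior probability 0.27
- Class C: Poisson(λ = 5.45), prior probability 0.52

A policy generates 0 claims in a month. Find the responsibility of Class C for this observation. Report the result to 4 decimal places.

0.0244

The responsibility of component k is w_k f_k(x) divided by Σ_j w_j f_j(x).
Component likelihoods at x = 0 claims:
  f_A = 0.367879
  f_B = 0.0450492
  f_C = 0.0042963
Weight by the priors:
  w_A·f_A = 0.21 × 0.367879 = 0.0772547
  w_B·f_B = 0.27 × 0.0450492 = 0.0121633
  w_C·f_C = 0.52 × 0.0042963 = 0.00223408
Normaliser: 0.0772547 + 0.0121633 + 0.00223408 = 0.091652
P(Class C | x) ≈ 0.0244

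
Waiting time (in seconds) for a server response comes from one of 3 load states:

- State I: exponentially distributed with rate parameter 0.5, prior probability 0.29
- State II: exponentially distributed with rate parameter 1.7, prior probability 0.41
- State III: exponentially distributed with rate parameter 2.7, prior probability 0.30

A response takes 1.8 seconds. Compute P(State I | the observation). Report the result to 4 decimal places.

0.6021

The responsibility of component k is π_k f_k(x) divided by Σ_j π_j f_j(x).
Component likelihoods at x = 1.8 seconds:
  f_I = 0.203285
  f_II = 0.0797091
  f_III = 0.0209263
Multiply by the mixture weights:
  π_I·f_I = 0.29 × 0.203285 = 0.0589526
  π_II·f_II = 0.41 × 0.0797091 = 0.0326807
  π_III·f_III = 0.30 × 0.0209263 = 0.00627789
Denominator: 0.0589526 + 0.0326807 + 0.00627789 = 0.0979112
P(State I | data) ≈ 0.6021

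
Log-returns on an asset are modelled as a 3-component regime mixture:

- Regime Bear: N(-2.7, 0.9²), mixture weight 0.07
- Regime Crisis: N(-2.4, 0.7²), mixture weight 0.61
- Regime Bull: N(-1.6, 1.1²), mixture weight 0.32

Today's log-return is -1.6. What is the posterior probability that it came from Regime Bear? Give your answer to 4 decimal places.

Apply Bayes' rule: the posterior for each component is proportional to its prior times its likelihood at x.
Normal densities:
  L_Bear = (1/(0.9·√(2π)))·exp(−(-1.6−-2.7)²/(2·0.9²)) = 0.443269·exp(-0.74691) = 0.210033
  L_Crisis = (1/(0.7·√(2π)))·exp(−(-1.6−-2.4)²/(2·0.7²)) = 0.569918·exp(-0.65306) = 0.296614
  L_Bull = (1/(1.1·√(2π)))·exp(−(-1.6−-1.6)²/(2·1.1²)) = 0.362675·exp(-0.00000) = 0.362675
Unnormalised posteriors:
  P(Z=Bear)·L_Bear = 0.07 × 0.210033 = 0.0147023
  P(Z=Crisis)·L_Crisis = 0.61 × 0.296614 = 0.180934
  P(Z=Bull)·L_Bull = 0.32 × 0.362675 = 0.116056
Denominator: 0.0147023 + 0.180934 + 0.116056 = 0.311693
P(Regime Bear | x) = 0.0147023 / 0.311693 ≈ 0.0472

0.0472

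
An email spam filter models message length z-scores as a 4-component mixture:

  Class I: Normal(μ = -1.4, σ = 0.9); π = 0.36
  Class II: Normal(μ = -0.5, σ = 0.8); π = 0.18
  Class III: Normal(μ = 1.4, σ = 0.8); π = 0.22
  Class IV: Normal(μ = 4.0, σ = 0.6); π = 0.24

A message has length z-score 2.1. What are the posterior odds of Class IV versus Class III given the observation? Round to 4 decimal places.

Only the two components matter; the odds are (π_i f_i(x)) / (π_j f_j(x)).
Evaluate each component's likelihood at the observed value:
  p_I = (1/(0.9·√(2π)))·exp(−(2.1−-1.4)²/(2·0.9²)) = 0.443269·exp(-7.56173) = 0.000230489
  p_II = (1/(0.8·√(2π)))·exp(−(2.1−-0.5)²/(2·0.8²)) = 0.498678·exp(-5.28125) = 0.00253631
  p_III = (1/(0.8·√(2π)))·exp(−(2.1−1.4)²/(2·0.8²)) = 0.498678·exp(-0.38281) = 0.340069
  p_IV = (1/(0.6·√(2π)))·exp(−(2.1−4.0)²/(2·0.6²)) = 0.664904·exp(-5.01389) = 0.00441829
Posterior odds = (π_IV·p_IV) / (π_III·p_III) = (0.24·0.00441829) / (0.22·0.340069) = 0.00106039 / 0.0748151 ≈ 0.0142

0.0142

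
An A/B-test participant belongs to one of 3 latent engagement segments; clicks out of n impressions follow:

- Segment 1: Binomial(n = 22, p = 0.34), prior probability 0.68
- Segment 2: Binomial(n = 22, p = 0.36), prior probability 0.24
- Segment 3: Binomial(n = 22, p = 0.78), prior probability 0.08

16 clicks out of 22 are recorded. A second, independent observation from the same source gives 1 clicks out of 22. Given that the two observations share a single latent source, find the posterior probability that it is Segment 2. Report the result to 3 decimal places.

P(component k | x) = w_k·f_k(x) / marginal(x), where marginal(x) = Σ_j w_j·f_j(x).
Since both observations come from the same component, the likelihood for component k is f_k(x₁)·f_k(x₂).
  L_1 = [C(22,16)·0.34^16·0.66^6 = 74613·3.18906e-08·0.082654 = 0.000196671] × [0.0012143] = 2.38817e-07
  L_2 = [C(22,16)·0.36^16·0.64^6 = 74613·7.95866e-08·0.0687195 = 0.00040807] × [0.000673759] = 2.74941e-07
  L_3 = [C(22,16)·0.78^16·0.22^6 = 74613·0.0187721·0.00011338 = 0.158805] × [2.66314e-13] = 4.2292e-14
Unnormalised posteriors:
  w_1·L_1 = 0.68 × 2.38817e-07 = 1.62395e-07
  w_2·L_2 = 0.24 × 2.74941e-07 = 6.59858e-08
  w_3·L_3 = 0.08 × 4.2292e-14 = 3.38336e-15
Denominator: 1.62395e-07 + 6.59858e-08 + 3.38336e-15 = 2.28381e-07
P(Segment 2 | data) ≈ 0.289

0.289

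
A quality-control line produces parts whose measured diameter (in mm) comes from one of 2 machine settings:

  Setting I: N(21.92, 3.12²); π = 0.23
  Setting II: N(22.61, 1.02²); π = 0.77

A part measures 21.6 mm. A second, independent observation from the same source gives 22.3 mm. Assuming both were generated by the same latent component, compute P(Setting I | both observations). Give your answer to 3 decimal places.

0.051

Apply Bayes' rule: the posterior for each component is proportional to its prior times its likelihood at x.
Since both observations come from the same component, the likelihood for component k is f_k(x₁)·f_k(x₂).
  f_I = [(1/(3.12·√(2π)))·exp(−(21.6−21.92)²/(2·3.12²)) = 0.127866·exp(-0.00526) = 0.127195] × [0.126921] = 0.0161438
  f_II = [(1/(1.02·√(2π)))·exp(−(21.6−22.61)²/(2·1.02²)) = 0.391120·exp(-0.49024) = 0.239552] × [0.373467] = 0.0894647
Unnormalised posteriors:
  π_I·f_I = 0.23 × 0.0161438 = 0.00371307
  π_II·f_II = 0.77 × 0.0894647 = 0.0688879
Evidence: 0.00371307 + 0.0688879 = 0.0726009
So the posterior for Setting I is 0.00371307 / 0.0726009 ≈ 0.051.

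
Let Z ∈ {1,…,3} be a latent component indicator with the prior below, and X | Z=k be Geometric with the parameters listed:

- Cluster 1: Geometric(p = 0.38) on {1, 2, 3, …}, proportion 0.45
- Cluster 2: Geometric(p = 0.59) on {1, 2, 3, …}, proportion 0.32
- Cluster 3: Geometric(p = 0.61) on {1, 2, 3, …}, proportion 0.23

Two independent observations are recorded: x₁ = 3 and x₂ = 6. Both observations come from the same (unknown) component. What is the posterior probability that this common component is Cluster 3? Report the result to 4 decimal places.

Posterior ∝ prior × likelihood, so P(k | x) ∝ P(Z=k) f_k(x); normalise over all components.
Since both observations come from the same component, the likelihood for component k is f_k(x₁)·f_k(x₂).
  p_1 = [0.38·(1−0.38)^2 = 0.38·0.3844 = 0.146072] × [0.034813] = 0.00508521
  p_2 = [0.59·(1−0.59)^2 = 0.59·0.1681 = 0.099179] × [0.00683552] = 0.00067794
  p_3 = [0.61·(1−0.61)^2 = 0.61·0.1521 = 0.092781] × [0.00550368] = 0.000510637
Multiply by the mixture weights:
  P(Z=1)·p_1 = 0.45 × 0.00508521 = 0.00228835
  P(Z=2)·p_2 = 0.32 × 0.00067794 = 0.000216941
  P(Z=3)·p_3 = 0.23 × 0.000510637 = 0.000117446
Sum: 0.00228835 + 0.000216941 + 0.000117446 = 0.00262273
Responsibility of Cluster 3: 0.000117446 / 0.00262273 ≈ 0.0448

0.0448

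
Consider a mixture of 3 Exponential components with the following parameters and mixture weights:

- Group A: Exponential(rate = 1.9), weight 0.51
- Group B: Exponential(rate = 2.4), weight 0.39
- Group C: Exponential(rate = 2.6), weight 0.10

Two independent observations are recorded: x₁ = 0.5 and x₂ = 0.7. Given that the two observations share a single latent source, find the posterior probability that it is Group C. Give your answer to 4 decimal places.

P(component k | x) = π_k·f_k(x) / marginal(x), where marginal(x) = Σ_j π_j·f_j(x).
Since both observations come from the same component, the likelihood for component k is f_k(x₁)·f_k(x₂).
  f_A = [1.9·e^(−1.9·0.5) = 1.9·e^(−0.9500) = 0.734808] × [0.502507] = 0.369246
  f_B = [2.4·e^(−2.4·0.5) = 2.4·e^(−1.2000) = 0.722866] × [0.447298] = 0.323336
  f_C = [2.6·e^(−2.6·0.5) = 2.6·e^(−1.3000) = 0.708583] × [0.421267] = 0.298502
Unnormalised posteriors:
  π_A·f_A = 0.51 × 0.369246 = 0.188315
  π_B·f_B = 0.39 × 0.323336 = 0.126101
  π_C·f_C = 0.10 × 0.298502 = 0.0298502
Marginal: 0.188315 + 0.126101 + 0.0298502 = 0.344267
P(Group C | x₁,x₂) ≈ 0.0867

0.0867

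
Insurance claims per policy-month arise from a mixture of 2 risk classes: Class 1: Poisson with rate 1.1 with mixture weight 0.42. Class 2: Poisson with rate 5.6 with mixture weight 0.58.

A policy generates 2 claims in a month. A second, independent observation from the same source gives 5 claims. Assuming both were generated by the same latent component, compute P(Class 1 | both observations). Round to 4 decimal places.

0.0621

P(component k | x) = P(Z=k)·f_k(x) / marginal(x), where marginal(x) = Σ_j P(Z=j)·f_j(x).
Since both observations come from the same component, the likelihood for component k is f_k(x₁)·f_k(x₂).
  f_1 = [0.201387] × [0.00446744] = 0.000899683
  f_2 = [0.0579825] × [0.169711] = 0.00984026
Multiply by the mixture weights:
  P(Z=1)·f_1 = 0.42 × 0.000899683 = 0.000377867
  P(Z=2)·f_2 = 0.58 × 0.00984026 = 0.00570735
Denominator: 0.000377867 + 0.00570735 = 0.00608522
So the posterior for Class 1 is 0.000377867 / 0.00608522 ≈ 0.0621.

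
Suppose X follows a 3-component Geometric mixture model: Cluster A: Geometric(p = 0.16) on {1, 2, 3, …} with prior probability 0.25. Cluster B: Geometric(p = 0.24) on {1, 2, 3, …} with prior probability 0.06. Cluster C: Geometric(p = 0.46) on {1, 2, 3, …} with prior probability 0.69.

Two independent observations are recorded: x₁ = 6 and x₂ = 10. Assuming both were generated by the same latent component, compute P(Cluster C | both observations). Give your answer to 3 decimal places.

0.040

The responsibility of component k is P(Z=k) f_k(x) divided by Σ_j P(Z=j) f_j(x).
Since both observations come from the same component, the likelihood for component k is f_k(x₁)·f_k(x₂).
  f_A = [0.16·(1−0.16)^5 = 0.16·0.418212 = 0.0669139] × [0.0333145] = 0.0022292
  f_B = [0.24·(1−0.24)^5 = 0.24·0.253553 = 0.0608526] × [0.0203018] = 0.00123541
  f_C = [0.46·(1−0.46)^5 = 0.46·0.0459165 = 0.0211216] × [0.00179598] = 3.7934e-05
Weight by the priors:
  P(Z=A)·f_A = 0.25 × 0.0022292 = 0.000557301
  P(Z=B)·f_B = 0.06 × 0.00123541 = 7.41249e-05
  P(Z=C)·f_C = 0.69 × 3.7934e-05 = 2.61744e-05
Evidence: 0.000557301 + 7.41249e-05 + 2.61744e-05 = 0.000657601
P(Cluster C | x) ≈ 0.040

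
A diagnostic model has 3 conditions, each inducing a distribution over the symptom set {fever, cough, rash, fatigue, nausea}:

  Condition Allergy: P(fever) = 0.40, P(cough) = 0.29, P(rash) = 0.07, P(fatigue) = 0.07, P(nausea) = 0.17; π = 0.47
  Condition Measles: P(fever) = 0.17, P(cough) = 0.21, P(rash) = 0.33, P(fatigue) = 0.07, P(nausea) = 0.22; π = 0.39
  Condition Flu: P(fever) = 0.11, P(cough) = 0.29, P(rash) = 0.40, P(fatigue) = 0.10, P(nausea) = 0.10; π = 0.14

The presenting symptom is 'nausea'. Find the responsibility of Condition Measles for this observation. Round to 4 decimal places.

Apply Bayes' rule: the posterior for each component is proportional to its prior times its likelihood at x.
Evaluate each component's likelihood at the observed value:
  f_Allergy = P(nausea | comp) = 0.17
  f_Measles = P(nausea | comp) = 0.22
  f_Flu = P(nausea | comp) = 0.10
Multiply by the mixture weights:
  w_Allergy·f_Allergy = 0.47 × 0.17 = 0.0799
  w_Measles·f_Measles = 0.39 × 0.22 = 0.0858
  w_Flu·f_Flu = 0.14 × 0.1 = 0.014
Denominator: 0.0799 + 0.0858 + 0.014 = 0.1797
P(Condition Measles | 'nausea') ≈ 0.4775

0.4775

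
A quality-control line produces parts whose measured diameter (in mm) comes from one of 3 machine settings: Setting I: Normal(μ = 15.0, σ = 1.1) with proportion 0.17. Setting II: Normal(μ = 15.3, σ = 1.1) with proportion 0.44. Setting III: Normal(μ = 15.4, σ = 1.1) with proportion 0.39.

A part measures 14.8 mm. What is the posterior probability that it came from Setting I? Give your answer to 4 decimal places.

Posterior ∝ prior × likelihood, so P(k | x) ∝ π_k f_k(x); normalise over all components.
Component likelihoods at x = 14.8 mm:
  p_I = (1/(1.1·√(2π)))·exp(−(14.8−15.0)²/(2·1.1²)) = 0.362675·exp(-0.01653) = 0.356729
  p_II = (1/(1.1·√(2π)))·exp(−(14.8−15.3)²/(2·1.1²)) = 0.362675·exp(-0.10331) = 0.327079
  p_III = (1/(1.1·√(2π)))·exp(−(14.8−15.4)²/(2·1.1²)) = 0.362675·exp(-0.14876) = 0.312544
Unnormalised posteriors:
  π_I·p_I = 0.17 × 0.356729 = 0.060644
  π_II·p_II = 0.44 × 0.327079 = 0.143915
  π_III·p_III = 0.39 × 0.312544 = 0.121892
Marginal: 0.060644 + 0.143915 + 0.121892 = 0.326451
So the posterior for Setting I is 0.060644 / 0.326451 ≈ 0.1858.

0.1858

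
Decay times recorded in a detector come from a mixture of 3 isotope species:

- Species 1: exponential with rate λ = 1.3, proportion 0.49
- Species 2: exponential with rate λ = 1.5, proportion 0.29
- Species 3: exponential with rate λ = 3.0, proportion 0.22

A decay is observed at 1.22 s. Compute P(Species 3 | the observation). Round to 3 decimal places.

P(component k | x) = w_k·f_k(x) / marginal(x), where marginal(x) = Σ_j w_j·f_j(x).
Exponential densities:
  L_1 = 1.3·e^(−1.3·1.22) = 1.3·e^(−1.5860) = 0.266166
  L_2 = 1.5·e^(−1.5·1.22) = 1.5·e^(−1.8300) = 0.24062
  L_3 = 3.0·e^(−3.0·1.22) = 3.0·e^(−3.6600) = 0.0771975
Unnormalised posteriors:
  w_1·L_1 = 0.49 × 0.266166 = 0.130421
  w_2·L_2 = 0.29 × 0.24062 = 0.0697799
  w_3·L_3 = 0.22 × 0.0771975 = 0.0169835
Sum: 0.130421 + 0.0697799 + 0.0169835 = 0.217185
So the posterior for Species 3 is 0.0169835 / 0.217185 ≈ 0.078.

0.078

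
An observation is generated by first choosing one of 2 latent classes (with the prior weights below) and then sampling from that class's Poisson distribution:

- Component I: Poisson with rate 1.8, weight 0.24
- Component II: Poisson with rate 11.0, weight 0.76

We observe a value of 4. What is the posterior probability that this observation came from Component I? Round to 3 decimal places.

Posterior ∝ prior × likelihood, so P(k | x) ∝ w_k f_k(x); normalise over all components.
Evaluate each component's likelihood at the observed value:
  f_I = e^(−1.8)·1.8^4/4! = 0.0723017
  f_II = e^(−11.0)·11.0^4/4! = 0.0101887
Prior × likelihood for each component:
  w_I·f_I = 0.24 × 0.0723017 = 0.0173524
  w_II·f_II = 0.76 × 0.0101887 = 0.00774344
Evidence: 0.0173524 + 0.00774344 = 0.0250959
So the posterior for Component I is 0.0173524 / 0.0250959 ≈ 0.691.

0.691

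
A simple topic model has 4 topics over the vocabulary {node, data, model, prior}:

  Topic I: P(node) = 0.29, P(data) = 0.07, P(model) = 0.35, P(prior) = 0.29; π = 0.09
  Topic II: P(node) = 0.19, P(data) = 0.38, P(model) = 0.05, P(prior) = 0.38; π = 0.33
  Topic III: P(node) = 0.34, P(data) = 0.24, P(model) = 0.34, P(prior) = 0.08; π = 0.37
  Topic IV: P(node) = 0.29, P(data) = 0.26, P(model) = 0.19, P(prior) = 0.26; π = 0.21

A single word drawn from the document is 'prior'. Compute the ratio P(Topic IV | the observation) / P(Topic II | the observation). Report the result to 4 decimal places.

0.4354

Posterior odds = (π_i f_i(x)) / (π_j f_j(x)); the normalising sum cancels.
Component likelihoods at x = 'prior':
  L_I = 0.29
  L_II = 0.38
  L_III = 0.08
  L_IV = 0.26
0.0546 / 0.1254 ≈ 0.4354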